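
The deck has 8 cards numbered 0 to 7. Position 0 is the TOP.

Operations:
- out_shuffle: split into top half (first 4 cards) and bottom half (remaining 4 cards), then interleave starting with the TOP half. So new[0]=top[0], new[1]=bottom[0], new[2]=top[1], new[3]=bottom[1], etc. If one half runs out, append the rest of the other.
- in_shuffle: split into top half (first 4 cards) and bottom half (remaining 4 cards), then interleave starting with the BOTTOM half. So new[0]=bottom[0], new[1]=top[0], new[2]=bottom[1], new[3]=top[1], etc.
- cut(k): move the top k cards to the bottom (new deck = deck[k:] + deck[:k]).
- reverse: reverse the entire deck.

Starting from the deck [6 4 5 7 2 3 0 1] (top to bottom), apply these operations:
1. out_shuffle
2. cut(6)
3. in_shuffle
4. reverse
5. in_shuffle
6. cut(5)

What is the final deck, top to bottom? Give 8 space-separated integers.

After op 1 (out_shuffle): [6 2 4 3 5 0 7 1]
After op 2 (cut(6)): [7 1 6 2 4 3 5 0]
After op 3 (in_shuffle): [4 7 3 1 5 6 0 2]
After op 4 (reverse): [2 0 6 5 1 3 7 4]
After op 5 (in_shuffle): [1 2 3 0 7 6 4 5]
After op 6 (cut(5)): [6 4 5 1 2 3 0 7]

Answer: 6 4 5 1 2 3 0 7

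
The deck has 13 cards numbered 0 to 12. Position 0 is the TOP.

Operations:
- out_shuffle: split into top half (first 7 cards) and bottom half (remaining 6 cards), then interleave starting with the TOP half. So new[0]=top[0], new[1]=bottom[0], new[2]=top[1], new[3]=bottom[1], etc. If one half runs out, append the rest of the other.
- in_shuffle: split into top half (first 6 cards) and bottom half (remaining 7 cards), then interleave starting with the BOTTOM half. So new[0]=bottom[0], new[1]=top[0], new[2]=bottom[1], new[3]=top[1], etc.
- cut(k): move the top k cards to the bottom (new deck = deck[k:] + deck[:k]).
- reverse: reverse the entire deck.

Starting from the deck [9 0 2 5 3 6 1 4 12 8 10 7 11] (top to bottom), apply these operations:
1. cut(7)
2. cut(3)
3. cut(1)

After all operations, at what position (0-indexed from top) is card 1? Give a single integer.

After op 1 (cut(7)): [4 12 8 10 7 11 9 0 2 5 3 6 1]
After op 2 (cut(3)): [10 7 11 9 0 2 5 3 6 1 4 12 8]
After op 3 (cut(1)): [7 11 9 0 2 5 3 6 1 4 12 8 10]
Card 1 is at position 8.

Answer: 8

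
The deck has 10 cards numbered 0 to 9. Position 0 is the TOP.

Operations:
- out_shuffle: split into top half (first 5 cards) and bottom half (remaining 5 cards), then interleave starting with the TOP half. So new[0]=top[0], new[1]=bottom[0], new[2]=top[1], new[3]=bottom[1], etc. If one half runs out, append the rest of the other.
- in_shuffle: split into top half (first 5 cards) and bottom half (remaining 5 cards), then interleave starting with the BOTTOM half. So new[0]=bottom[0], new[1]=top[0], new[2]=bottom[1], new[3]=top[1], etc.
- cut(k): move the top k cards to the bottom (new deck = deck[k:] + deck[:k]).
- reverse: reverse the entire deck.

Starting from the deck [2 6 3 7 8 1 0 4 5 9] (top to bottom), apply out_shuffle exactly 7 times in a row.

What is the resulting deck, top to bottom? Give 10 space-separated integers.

Answer: 2 1 6 0 3 4 7 5 8 9

Derivation:
After op 1 (out_shuffle): [2 1 6 0 3 4 7 5 8 9]
After op 2 (out_shuffle): [2 4 1 7 6 5 0 8 3 9]
After op 3 (out_shuffle): [2 5 4 0 1 8 7 3 6 9]
After op 4 (out_shuffle): [2 8 5 7 4 3 0 6 1 9]
After op 5 (out_shuffle): [2 3 8 0 5 6 7 1 4 9]
After op 6 (out_shuffle): [2 6 3 7 8 1 0 4 5 9]
After op 7 (out_shuffle): [2 1 6 0 3 4 7 5 8 9]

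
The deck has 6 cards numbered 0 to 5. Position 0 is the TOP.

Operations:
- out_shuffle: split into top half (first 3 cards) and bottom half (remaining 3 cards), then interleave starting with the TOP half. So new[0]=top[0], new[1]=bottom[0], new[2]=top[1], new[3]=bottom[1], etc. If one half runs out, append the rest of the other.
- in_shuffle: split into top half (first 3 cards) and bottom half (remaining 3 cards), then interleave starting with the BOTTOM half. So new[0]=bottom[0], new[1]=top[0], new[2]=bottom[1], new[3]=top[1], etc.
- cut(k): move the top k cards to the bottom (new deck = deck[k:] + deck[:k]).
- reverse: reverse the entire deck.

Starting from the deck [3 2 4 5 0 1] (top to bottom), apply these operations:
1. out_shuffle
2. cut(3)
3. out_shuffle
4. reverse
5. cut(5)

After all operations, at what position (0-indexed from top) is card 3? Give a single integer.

Answer: 5

Derivation:
After op 1 (out_shuffle): [3 5 2 0 4 1]
After op 2 (cut(3)): [0 4 1 3 5 2]
After op 3 (out_shuffle): [0 3 4 5 1 2]
After op 4 (reverse): [2 1 5 4 3 0]
After op 5 (cut(5)): [0 2 1 5 4 3]
Card 3 is at position 5.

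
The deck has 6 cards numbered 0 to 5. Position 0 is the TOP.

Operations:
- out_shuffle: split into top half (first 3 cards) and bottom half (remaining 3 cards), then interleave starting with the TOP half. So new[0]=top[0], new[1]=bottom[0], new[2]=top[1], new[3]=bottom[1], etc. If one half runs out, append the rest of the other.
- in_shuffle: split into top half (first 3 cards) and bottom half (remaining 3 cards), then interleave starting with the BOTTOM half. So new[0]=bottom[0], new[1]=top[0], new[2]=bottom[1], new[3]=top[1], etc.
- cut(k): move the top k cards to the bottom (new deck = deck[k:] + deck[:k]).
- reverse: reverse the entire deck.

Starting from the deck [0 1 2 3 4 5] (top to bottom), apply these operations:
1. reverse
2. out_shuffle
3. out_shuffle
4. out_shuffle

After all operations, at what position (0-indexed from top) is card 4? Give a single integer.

After op 1 (reverse): [5 4 3 2 1 0]
After op 2 (out_shuffle): [5 2 4 1 3 0]
After op 3 (out_shuffle): [5 1 2 3 4 0]
After op 4 (out_shuffle): [5 3 1 4 2 0]
Card 4 is at position 3.

Answer: 3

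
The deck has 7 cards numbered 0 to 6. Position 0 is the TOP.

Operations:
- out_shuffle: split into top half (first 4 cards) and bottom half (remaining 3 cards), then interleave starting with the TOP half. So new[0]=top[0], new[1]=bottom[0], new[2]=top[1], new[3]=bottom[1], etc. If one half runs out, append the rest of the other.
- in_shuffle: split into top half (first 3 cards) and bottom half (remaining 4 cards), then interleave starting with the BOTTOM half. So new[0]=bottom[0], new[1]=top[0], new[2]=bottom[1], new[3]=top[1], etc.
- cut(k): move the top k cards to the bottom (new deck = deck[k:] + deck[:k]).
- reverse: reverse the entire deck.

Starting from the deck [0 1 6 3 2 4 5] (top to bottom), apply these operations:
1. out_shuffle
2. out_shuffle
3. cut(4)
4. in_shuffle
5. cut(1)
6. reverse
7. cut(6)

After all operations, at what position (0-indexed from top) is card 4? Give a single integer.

After op 1 (out_shuffle): [0 2 1 4 6 5 3]
After op 2 (out_shuffle): [0 6 2 5 1 3 4]
After op 3 (cut(4)): [1 3 4 0 6 2 5]
After op 4 (in_shuffle): [0 1 6 3 2 4 5]
After op 5 (cut(1)): [1 6 3 2 4 5 0]
After op 6 (reverse): [0 5 4 2 3 6 1]
After op 7 (cut(6)): [1 0 5 4 2 3 6]
Card 4 is at position 3.

Answer: 3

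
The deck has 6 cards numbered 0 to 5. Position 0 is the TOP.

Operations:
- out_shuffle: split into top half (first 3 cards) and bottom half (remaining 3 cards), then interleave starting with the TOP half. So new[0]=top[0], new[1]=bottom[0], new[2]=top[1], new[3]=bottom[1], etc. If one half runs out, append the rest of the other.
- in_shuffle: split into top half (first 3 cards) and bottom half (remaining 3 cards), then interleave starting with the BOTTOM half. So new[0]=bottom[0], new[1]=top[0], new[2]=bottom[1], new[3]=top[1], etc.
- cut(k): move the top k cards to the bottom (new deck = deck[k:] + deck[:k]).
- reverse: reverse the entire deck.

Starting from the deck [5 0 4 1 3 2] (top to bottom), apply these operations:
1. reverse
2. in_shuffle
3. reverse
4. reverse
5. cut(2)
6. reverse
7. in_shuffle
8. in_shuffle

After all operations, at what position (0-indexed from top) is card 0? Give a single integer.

Answer: 2

Derivation:
After op 1 (reverse): [2 3 1 4 0 5]
After op 2 (in_shuffle): [4 2 0 3 5 1]
After op 3 (reverse): [1 5 3 0 2 4]
After op 4 (reverse): [4 2 0 3 5 1]
After op 5 (cut(2)): [0 3 5 1 4 2]
After op 6 (reverse): [2 4 1 5 3 0]
After op 7 (in_shuffle): [5 2 3 4 0 1]
After op 8 (in_shuffle): [4 5 0 2 1 3]
Card 0 is at position 2.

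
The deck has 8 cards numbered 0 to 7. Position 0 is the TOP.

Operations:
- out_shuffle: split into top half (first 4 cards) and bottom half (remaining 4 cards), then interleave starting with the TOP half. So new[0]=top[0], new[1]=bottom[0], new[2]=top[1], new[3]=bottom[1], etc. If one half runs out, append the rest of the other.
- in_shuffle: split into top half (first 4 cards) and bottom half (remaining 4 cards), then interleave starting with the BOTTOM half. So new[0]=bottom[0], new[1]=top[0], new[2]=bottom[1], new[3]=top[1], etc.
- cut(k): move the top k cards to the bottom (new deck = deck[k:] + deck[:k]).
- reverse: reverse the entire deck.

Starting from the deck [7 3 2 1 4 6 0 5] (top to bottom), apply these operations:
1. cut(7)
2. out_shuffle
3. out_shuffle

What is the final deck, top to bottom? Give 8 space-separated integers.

After op 1 (cut(7)): [5 7 3 2 1 4 6 0]
After op 2 (out_shuffle): [5 1 7 4 3 6 2 0]
After op 3 (out_shuffle): [5 3 1 6 7 2 4 0]

Answer: 5 3 1 6 7 2 4 0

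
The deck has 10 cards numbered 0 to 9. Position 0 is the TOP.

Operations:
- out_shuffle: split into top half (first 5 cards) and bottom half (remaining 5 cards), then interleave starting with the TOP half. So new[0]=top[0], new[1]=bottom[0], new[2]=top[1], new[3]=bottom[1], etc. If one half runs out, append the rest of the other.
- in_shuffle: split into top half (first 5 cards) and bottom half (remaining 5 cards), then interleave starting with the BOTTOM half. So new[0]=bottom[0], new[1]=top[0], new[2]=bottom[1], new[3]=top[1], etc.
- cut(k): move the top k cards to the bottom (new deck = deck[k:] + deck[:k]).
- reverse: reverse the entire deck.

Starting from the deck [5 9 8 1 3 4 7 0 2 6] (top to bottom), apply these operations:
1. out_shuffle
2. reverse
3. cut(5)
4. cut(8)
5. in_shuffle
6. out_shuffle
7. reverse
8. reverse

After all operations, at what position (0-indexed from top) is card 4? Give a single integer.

Answer: 0

Derivation:
After op 1 (out_shuffle): [5 4 9 7 8 0 1 2 3 6]
After op 2 (reverse): [6 3 2 1 0 8 7 9 4 5]
After op 3 (cut(5)): [8 7 9 4 5 6 3 2 1 0]
After op 4 (cut(8)): [1 0 8 7 9 4 5 6 3 2]
After op 5 (in_shuffle): [4 1 5 0 6 8 3 7 2 9]
After op 6 (out_shuffle): [4 8 1 3 5 7 0 2 6 9]
After op 7 (reverse): [9 6 2 0 7 5 3 1 8 4]
After op 8 (reverse): [4 8 1 3 5 7 0 2 6 9]
Card 4 is at position 0.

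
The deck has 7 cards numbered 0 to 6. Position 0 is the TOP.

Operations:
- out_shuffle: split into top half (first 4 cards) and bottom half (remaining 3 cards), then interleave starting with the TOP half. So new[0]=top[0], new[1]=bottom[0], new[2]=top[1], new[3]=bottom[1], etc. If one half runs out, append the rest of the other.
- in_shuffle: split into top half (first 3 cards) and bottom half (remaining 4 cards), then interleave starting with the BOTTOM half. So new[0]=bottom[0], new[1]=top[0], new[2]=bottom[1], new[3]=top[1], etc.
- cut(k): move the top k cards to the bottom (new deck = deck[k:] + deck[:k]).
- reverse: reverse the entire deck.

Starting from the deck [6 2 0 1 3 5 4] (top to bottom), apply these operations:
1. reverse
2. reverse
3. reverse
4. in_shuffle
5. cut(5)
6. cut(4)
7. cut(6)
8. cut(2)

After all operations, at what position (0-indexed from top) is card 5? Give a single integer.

After op 1 (reverse): [4 5 3 1 0 2 6]
After op 2 (reverse): [6 2 0 1 3 5 4]
After op 3 (reverse): [4 5 3 1 0 2 6]
After op 4 (in_shuffle): [1 4 0 5 2 3 6]
After op 5 (cut(5)): [3 6 1 4 0 5 2]
After op 6 (cut(4)): [0 5 2 3 6 1 4]
After op 7 (cut(6)): [4 0 5 2 3 6 1]
After op 8 (cut(2)): [5 2 3 6 1 4 0]
Card 5 is at position 0.

Answer: 0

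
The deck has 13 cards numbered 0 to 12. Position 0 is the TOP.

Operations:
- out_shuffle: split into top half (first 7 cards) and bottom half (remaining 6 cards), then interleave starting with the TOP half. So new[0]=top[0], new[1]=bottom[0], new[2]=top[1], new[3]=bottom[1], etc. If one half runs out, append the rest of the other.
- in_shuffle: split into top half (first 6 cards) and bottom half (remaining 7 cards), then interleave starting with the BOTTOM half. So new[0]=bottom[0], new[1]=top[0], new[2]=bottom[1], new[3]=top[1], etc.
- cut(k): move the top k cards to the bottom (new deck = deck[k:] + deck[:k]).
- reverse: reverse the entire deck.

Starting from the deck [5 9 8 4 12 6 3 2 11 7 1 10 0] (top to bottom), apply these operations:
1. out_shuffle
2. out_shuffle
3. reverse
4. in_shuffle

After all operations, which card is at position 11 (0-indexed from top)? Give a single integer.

Answer: 6

Derivation:
After op 1 (out_shuffle): [5 2 9 11 8 7 4 1 12 10 6 0 3]
After op 2 (out_shuffle): [5 1 2 12 9 10 11 6 8 0 7 3 4]
After op 3 (reverse): [4 3 7 0 8 6 11 10 9 12 2 1 5]
After op 4 (in_shuffle): [11 4 10 3 9 7 12 0 2 8 1 6 5]
Position 11: card 6.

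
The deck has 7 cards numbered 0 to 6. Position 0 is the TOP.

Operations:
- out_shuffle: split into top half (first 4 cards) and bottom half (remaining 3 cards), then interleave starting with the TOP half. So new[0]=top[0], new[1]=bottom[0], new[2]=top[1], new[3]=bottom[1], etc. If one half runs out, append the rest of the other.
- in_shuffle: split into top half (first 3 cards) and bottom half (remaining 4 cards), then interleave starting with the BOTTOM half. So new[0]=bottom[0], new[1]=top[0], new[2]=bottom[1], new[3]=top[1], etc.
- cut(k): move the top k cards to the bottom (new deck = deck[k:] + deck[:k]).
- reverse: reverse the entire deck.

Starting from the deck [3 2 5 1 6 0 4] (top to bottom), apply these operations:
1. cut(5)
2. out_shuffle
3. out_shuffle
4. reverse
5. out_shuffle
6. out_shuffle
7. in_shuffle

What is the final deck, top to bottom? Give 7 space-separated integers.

After op 1 (cut(5)): [0 4 3 2 5 1 6]
After op 2 (out_shuffle): [0 5 4 1 3 6 2]
After op 3 (out_shuffle): [0 3 5 6 4 2 1]
After op 4 (reverse): [1 2 4 6 5 3 0]
After op 5 (out_shuffle): [1 5 2 3 4 0 6]
After op 6 (out_shuffle): [1 4 5 0 2 6 3]
After op 7 (in_shuffle): [0 1 2 4 6 5 3]

Answer: 0 1 2 4 6 5 3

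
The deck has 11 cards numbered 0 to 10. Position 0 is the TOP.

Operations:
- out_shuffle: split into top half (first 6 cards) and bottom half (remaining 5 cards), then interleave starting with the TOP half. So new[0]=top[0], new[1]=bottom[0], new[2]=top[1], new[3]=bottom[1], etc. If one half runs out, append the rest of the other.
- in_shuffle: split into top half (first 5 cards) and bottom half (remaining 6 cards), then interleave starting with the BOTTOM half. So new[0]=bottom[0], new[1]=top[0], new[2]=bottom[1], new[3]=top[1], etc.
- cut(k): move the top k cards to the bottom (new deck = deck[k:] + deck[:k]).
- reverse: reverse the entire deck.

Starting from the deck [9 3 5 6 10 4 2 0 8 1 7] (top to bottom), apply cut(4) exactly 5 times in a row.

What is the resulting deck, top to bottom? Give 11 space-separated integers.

After op 1 (cut(4)): [10 4 2 0 8 1 7 9 3 5 6]
After op 2 (cut(4)): [8 1 7 9 3 5 6 10 4 2 0]
After op 3 (cut(4)): [3 5 6 10 4 2 0 8 1 7 9]
After op 4 (cut(4)): [4 2 0 8 1 7 9 3 5 6 10]
After op 5 (cut(4)): [1 7 9 3 5 6 10 4 2 0 8]

Answer: 1 7 9 3 5 6 10 4 2 0 8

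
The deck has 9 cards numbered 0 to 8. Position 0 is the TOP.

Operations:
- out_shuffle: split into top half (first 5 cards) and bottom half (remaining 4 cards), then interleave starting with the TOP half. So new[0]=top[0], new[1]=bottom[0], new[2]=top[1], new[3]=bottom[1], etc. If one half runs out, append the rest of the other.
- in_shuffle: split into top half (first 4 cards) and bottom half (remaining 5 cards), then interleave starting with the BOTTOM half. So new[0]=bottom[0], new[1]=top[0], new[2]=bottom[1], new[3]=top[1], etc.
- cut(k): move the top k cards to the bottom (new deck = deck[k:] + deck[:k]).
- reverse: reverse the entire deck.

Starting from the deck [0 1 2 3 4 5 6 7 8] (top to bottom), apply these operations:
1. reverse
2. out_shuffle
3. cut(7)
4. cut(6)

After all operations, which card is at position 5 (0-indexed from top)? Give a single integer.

After op 1 (reverse): [8 7 6 5 4 3 2 1 0]
After op 2 (out_shuffle): [8 3 7 2 6 1 5 0 4]
After op 3 (cut(7)): [0 4 8 3 7 2 6 1 5]
After op 4 (cut(6)): [6 1 5 0 4 8 3 7 2]
Position 5: card 8.

Answer: 8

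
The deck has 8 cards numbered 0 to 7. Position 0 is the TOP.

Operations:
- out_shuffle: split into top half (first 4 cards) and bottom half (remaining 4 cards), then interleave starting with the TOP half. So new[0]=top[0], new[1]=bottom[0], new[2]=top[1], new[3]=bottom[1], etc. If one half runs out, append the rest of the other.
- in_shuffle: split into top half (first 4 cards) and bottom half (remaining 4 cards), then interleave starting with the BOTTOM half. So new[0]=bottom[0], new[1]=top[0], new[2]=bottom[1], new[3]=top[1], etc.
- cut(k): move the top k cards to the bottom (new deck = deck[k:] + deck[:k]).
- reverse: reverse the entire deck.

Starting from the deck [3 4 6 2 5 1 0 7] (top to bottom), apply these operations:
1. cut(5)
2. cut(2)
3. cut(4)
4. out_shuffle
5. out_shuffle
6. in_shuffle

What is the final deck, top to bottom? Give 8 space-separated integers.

After op 1 (cut(5)): [1 0 7 3 4 6 2 5]
After op 2 (cut(2)): [7 3 4 6 2 5 1 0]
After op 3 (cut(4)): [2 5 1 0 7 3 4 6]
After op 4 (out_shuffle): [2 7 5 3 1 4 0 6]
After op 5 (out_shuffle): [2 1 7 4 5 0 3 6]
After op 6 (in_shuffle): [5 2 0 1 3 7 6 4]

Answer: 5 2 0 1 3 7 6 4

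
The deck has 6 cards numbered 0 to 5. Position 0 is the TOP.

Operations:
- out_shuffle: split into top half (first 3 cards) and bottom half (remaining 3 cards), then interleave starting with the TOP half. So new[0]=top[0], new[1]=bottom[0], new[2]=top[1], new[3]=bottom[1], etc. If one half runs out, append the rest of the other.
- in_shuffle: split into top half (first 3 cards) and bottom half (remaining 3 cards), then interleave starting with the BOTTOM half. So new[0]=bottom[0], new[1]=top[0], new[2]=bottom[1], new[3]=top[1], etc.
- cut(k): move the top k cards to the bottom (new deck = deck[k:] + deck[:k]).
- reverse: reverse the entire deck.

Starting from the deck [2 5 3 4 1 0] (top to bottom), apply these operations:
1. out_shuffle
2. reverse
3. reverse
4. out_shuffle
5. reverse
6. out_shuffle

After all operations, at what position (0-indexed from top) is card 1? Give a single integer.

After op 1 (out_shuffle): [2 4 5 1 3 0]
After op 2 (reverse): [0 3 1 5 4 2]
After op 3 (reverse): [2 4 5 1 3 0]
After op 4 (out_shuffle): [2 1 4 3 5 0]
After op 5 (reverse): [0 5 3 4 1 2]
After op 6 (out_shuffle): [0 4 5 1 3 2]
Card 1 is at position 3.

Answer: 3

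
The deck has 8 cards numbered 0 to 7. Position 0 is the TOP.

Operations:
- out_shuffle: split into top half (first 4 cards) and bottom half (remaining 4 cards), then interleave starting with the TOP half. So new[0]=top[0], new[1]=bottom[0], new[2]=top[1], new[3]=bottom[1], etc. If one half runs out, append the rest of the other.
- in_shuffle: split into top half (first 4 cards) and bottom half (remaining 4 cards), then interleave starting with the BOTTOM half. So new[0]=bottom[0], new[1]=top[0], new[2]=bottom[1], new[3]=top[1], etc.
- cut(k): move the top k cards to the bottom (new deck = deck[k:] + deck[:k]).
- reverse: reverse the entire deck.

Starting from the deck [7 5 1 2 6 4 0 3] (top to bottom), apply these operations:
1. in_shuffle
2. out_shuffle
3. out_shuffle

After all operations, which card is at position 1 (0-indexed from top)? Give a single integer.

Answer: 4

Derivation:
After op 1 (in_shuffle): [6 7 4 5 0 1 3 2]
After op 2 (out_shuffle): [6 0 7 1 4 3 5 2]
After op 3 (out_shuffle): [6 4 0 3 7 5 1 2]
Position 1: card 4.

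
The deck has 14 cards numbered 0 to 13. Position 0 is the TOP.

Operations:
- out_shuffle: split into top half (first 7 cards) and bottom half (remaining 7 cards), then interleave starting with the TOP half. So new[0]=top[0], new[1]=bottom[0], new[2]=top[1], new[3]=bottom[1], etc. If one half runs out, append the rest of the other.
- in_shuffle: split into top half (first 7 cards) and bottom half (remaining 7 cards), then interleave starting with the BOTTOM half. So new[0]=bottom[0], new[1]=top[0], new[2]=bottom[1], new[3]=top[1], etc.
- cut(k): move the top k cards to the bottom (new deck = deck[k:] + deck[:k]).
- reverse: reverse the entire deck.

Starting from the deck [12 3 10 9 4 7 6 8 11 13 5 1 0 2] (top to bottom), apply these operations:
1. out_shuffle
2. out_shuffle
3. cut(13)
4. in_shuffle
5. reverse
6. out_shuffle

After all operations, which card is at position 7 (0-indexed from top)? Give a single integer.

After op 1 (out_shuffle): [12 8 3 11 10 13 9 5 4 1 7 0 6 2]
After op 2 (out_shuffle): [12 5 8 4 3 1 11 7 10 0 13 6 9 2]
After op 3 (cut(13)): [2 12 5 8 4 3 1 11 7 10 0 13 6 9]
After op 4 (in_shuffle): [11 2 7 12 10 5 0 8 13 4 6 3 9 1]
After op 5 (reverse): [1 9 3 6 4 13 8 0 5 10 12 7 2 11]
After op 6 (out_shuffle): [1 0 9 5 3 10 6 12 4 7 13 2 8 11]
Position 7: card 12.

Answer: 12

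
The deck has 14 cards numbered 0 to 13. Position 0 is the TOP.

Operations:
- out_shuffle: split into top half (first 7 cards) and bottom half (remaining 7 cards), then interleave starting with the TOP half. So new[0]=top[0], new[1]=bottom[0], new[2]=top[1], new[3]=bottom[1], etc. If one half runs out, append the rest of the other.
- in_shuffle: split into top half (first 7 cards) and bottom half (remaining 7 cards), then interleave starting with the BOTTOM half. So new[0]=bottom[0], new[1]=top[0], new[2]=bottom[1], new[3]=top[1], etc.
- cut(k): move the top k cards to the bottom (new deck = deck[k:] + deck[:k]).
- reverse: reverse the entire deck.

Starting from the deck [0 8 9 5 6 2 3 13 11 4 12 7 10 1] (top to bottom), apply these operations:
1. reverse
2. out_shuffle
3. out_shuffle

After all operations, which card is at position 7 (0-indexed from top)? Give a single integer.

Answer: 11

Derivation:
After op 1 (reverse): [1 10 7 12 4 11 13 3 2 6 5 9 8 0]
After op 2 (out_shuffle): [1 3 10 2 7 6 12 5 4 9 11 8 13 0]
After op 3 (out_shuffle): [1 5 3 4 10 9 2 11 7 8 6 13 12 0]
Position 7: card 11.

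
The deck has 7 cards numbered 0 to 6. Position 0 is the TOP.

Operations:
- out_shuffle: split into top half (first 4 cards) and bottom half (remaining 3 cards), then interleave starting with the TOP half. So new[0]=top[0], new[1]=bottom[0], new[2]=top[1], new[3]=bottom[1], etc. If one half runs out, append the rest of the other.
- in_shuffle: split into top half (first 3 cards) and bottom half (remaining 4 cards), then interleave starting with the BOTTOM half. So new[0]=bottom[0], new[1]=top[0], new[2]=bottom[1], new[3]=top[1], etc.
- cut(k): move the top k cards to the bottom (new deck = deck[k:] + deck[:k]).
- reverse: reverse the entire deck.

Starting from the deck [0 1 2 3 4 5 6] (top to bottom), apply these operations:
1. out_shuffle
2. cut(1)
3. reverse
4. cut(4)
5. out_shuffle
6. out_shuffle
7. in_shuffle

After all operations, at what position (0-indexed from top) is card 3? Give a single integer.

After op 1 (out_shuffle): [0 4 1 5 2 6 3]
After op 2 (cut(1)): [4 1 5 2 6 3 0]
After op 3 (reverse): [0 3 6 2 5 1 4]
After op 4 (cut(4)): [5 1 4 0 3 6 2]
After op 5 (out_shuffle): [5 3 1 6 4 2 0]
After op 6 (out_shuffle): [5 4 3 2 1 0 6]
After op 7 (in_shuffle): [2 5 1 4 0 3 6]
Card 3 is at position 5.

Answer: 5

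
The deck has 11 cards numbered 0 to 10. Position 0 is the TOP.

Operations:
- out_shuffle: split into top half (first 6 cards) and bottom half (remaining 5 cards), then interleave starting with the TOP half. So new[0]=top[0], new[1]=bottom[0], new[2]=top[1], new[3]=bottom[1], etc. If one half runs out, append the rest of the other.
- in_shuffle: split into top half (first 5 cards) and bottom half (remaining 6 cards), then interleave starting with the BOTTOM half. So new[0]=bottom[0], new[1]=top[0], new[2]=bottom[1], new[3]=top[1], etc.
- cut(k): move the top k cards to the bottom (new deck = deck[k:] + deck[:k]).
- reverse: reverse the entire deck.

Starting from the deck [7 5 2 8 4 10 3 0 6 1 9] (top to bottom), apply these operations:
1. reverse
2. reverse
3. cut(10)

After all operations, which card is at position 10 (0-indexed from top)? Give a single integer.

After op 1 (reverse): [9 1 6 0 3 10 4 8 2 5 7]
After op 2 (reverse): [7 5 2 8 4 10 3 0 6 1 9]
After op 3 (cut(10)): [9 7 5 2 8 4 10 3 0 6 1]
Position 10: card 1.

Answer: 1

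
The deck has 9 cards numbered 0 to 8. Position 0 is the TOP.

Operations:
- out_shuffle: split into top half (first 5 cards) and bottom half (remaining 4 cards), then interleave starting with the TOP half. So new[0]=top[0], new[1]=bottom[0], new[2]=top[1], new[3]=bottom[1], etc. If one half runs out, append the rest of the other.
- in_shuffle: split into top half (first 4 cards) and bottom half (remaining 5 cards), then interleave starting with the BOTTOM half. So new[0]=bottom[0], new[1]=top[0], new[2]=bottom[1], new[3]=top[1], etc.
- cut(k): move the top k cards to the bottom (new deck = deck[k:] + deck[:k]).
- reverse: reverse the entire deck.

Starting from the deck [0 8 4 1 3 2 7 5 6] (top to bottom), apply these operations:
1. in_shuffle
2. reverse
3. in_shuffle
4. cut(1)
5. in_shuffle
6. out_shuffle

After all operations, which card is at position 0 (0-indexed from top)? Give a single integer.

Answer: 5

Derivation:
After op 1 (in_shuffle): [3 0 2 8 7 4 5 1 6]
After op 2 (reverse): [6 1 5 4 7 8 2 0 3]
After op 3 (in_shuffle): [7 6 8 1 2 5 0 4 3]
After op 4 (cut(1)): [6 8 1 2 5 0 4 3 7]
After op 5 (in_shuffle): [5 6 0 8 4 1 3 2 7]
After op 6 (out_shuffle): [5 1 6 3 0 2 8 7 4]
Position 0: card 5.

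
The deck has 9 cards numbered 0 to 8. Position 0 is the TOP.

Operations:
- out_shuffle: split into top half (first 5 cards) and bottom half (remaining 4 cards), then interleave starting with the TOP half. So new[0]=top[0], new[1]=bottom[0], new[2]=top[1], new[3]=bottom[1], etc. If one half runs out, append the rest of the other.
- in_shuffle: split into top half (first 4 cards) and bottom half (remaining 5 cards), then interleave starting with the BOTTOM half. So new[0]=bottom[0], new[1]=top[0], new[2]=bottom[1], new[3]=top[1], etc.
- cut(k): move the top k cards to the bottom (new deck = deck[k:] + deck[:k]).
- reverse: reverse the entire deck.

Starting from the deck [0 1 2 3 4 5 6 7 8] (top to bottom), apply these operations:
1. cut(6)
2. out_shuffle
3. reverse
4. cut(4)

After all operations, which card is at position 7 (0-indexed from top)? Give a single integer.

Answer: 0

Derivation:
After op 1 (cut(6)): [6 7 8 0 1 2 3 4 5]
After op 2 (out_shuffle): [6 2 7 3 8 4 0 5 1]
After op 3 (reverse): [1 5 0 4 8 3 7 2 6]
After op 4 (cut(4)): [8 3 7 2 6 1 5 0 4]
Position 7: card 0.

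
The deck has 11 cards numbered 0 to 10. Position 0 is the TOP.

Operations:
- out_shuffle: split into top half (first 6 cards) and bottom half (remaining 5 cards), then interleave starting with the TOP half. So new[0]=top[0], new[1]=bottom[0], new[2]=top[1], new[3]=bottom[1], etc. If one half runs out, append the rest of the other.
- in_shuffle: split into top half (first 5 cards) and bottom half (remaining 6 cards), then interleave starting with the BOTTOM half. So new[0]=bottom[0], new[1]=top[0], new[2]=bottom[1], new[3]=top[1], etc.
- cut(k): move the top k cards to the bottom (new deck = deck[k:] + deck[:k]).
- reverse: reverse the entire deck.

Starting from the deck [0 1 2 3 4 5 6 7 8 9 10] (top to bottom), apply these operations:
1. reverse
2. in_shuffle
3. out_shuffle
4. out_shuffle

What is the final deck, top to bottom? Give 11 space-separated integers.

Answer: 5 9 2 6 10 3 7 0 4 8 1

Derivation:
After op 1 (reverse): [10 9 8 7 6 5 4 3 2 1 0]
After op 2 (in_shuffle): [5 10 4 9 3 8 2 7 1 6 0]
After op 3 (out_shuffle): [5 2 10 7 4 1 9 6 3 0 8]
After op 4 (out_shuffle): [5 9 2 6 10 3 7 0 4 8 1]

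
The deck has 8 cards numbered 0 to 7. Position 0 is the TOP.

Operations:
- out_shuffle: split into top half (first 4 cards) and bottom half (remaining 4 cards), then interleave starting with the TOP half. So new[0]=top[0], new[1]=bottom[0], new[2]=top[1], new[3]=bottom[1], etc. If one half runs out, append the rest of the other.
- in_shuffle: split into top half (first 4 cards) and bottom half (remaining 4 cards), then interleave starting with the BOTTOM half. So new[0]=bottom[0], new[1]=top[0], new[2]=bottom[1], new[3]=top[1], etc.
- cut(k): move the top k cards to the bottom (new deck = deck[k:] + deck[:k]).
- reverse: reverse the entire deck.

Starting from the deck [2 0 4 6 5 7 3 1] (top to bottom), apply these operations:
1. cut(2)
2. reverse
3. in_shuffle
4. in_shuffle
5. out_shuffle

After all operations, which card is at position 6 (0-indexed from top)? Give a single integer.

After op 1 (cut(2)): [4 6 5 7 3 1 2 0]
After op 2 (reverse): [0 2 1 3 7 5 6 4]
After op 3 (in_shuffle): [7 0 5 2 6 1 4 3]
After op 4 (in_shuffle): [6 7 1 0 4 5 3 2]
After op 5 (out_shuffle): [6 4 7 5 1 3 0 2]
Position 6: card 0.

Answer: 0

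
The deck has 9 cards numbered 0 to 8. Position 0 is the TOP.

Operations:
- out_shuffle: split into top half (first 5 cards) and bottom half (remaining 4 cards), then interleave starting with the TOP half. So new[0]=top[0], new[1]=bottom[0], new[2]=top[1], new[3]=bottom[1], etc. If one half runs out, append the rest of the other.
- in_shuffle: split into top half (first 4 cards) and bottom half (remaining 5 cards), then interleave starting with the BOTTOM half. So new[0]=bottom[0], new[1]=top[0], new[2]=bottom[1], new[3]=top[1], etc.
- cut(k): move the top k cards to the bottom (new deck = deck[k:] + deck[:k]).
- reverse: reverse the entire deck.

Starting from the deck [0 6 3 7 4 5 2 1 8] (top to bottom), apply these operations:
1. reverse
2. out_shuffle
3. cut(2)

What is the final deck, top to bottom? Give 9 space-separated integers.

Answer: 1 3 2 6 5 0 4 8 7

Derivation:
After op 1 (reverse): [8 1 2 5 4 7 3 6 0]
After op 2 (out_shuffle): [8 7 1 3 2 6 5 0 4]
After op 3 (cut(2)): [1 3 2 6 5 0 4 8 7]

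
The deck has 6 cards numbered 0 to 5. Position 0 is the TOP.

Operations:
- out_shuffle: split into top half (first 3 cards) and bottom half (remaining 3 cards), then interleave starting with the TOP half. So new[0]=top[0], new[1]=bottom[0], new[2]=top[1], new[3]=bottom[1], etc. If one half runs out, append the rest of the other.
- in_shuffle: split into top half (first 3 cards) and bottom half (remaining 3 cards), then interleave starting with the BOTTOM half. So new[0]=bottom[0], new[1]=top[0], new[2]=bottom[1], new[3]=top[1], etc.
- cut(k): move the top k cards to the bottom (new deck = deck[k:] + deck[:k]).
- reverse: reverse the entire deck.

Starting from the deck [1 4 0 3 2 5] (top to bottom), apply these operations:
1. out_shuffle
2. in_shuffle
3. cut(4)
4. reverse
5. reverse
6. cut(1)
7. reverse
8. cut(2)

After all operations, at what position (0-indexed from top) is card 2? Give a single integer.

After op 1 (out_shuffle): [1 3 4 2 0 5]
After op 2 (in_shuffle): [2 1 0 3 5 4]
After op 3 (cut(4)): [5 4 2 1 0 3]
After op 4 (reverse): [3 0 1 2 4 5]
After op 5 (reverse): [5 4 2 1 0 3]
After op 6 (cut(1)): [4 2 1 0 3 5]
After op 7 (reverse): [5 3 0 1 2 4]
After op 8 (cut(2)): [0 1 2 4 5 3]
Card 2 is at position 2.

Answer: 2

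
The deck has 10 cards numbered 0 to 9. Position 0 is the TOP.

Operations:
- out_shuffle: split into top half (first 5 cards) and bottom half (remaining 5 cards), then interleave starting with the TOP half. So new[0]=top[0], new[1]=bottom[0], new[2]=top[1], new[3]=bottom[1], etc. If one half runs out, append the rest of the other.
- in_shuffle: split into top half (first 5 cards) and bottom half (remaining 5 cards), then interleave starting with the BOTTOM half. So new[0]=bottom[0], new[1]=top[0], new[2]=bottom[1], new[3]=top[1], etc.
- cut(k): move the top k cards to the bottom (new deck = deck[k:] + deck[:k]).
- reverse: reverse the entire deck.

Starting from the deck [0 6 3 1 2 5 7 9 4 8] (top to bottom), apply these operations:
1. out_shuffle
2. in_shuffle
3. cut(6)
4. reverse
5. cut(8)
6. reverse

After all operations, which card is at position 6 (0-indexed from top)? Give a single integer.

Answer: 4

Derivation:
After op 1 (out_shuffle): [0 5 6 7 3 9 1 4 2 8]
After op 2 (in_shuffle): [9 0 1 5 4 6 2 7 8 3]
After op 3 (cut(6)): [2 7 8 3 9 0 1 5 4 6]
After op 4 (reverse): [6 4 5 1 0 9 3 8 7 2]
After op 5 (cut(8)): [7 2 6 4 5 1 0 9 3 8]
After op 6 (reverse): [8 3 9 0 1 5 4 6 2 7]
Position 6: card 4.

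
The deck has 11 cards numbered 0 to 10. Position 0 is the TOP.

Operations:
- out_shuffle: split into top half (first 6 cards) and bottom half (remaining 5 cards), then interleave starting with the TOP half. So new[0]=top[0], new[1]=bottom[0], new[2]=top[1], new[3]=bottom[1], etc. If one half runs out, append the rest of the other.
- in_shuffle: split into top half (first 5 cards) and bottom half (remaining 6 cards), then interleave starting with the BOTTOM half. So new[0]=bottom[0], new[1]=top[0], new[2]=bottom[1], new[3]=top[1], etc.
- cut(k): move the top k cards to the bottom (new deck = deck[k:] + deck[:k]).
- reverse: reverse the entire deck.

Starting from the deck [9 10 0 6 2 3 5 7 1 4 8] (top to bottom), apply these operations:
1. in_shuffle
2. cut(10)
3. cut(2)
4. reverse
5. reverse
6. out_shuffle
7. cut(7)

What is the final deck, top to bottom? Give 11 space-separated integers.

After op 1 (in_shuffle): [3 9 5 10 7 0 1 6 4 2 8]
After op 2 (cut(10)): [8 3 9 5 10 7 0 1 6 4 2]
After op 3 (cut(2)): [9 5 10 7 0 1 6 4 2 8 3]
After op 4 (reverse): [3 8 2 4 6 1 0 7 10 5 9]
After op 5 (reverse): [9 5 10 7 0 1 6 4 2 8 3]
After op 6 (out_shuffle): [9 6 5 4 10 2 7 8 0 3 1]
After op 7 (cut(7)): [8 0 3 1 9 6 5 4 10 2 7]

Answer: 8 0 3 1 9 6 5 4 10 2 7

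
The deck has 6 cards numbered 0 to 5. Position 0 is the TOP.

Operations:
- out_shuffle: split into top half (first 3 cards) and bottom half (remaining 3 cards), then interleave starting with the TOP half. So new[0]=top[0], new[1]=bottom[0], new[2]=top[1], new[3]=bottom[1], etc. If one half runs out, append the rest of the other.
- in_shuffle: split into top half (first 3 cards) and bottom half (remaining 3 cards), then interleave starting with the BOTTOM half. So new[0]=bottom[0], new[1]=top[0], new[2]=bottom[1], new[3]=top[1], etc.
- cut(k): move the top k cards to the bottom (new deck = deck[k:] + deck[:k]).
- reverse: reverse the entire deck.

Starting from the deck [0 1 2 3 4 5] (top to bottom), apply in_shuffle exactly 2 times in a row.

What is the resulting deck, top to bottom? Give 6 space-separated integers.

Answer: 1 3 5 0 2 4

Derivation:
After op 1 (in_shuffle): [3 0 4 1 5 2]
After op 2 (in_shuffle): [1 3 5 0 2 4]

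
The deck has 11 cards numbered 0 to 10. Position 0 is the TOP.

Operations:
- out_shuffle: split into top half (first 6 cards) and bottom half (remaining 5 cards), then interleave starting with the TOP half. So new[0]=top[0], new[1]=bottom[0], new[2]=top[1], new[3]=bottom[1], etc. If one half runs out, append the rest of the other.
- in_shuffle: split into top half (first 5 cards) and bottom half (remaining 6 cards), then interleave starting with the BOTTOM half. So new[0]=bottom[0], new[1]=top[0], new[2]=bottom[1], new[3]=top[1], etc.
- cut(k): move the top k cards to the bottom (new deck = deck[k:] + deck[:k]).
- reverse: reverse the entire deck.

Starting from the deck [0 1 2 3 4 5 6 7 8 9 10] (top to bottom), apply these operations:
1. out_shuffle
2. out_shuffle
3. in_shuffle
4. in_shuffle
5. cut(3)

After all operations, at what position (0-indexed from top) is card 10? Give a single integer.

After op 1 (out_shuffle): [0 6 1 7 2 8 3 9 4 10 5]
After op 2 (out_shuffle): [0 3 6 9 1 4 7 10 2 5 8]
After op 3 (in_shuffle): [4 0 7 3 10 6 2 9 5 1 8]
After op 4 (in_shuffle): [6 4 2 0 9 7 5 3 1 10 8]
After op 5 (cut(3)): [0 9 7 5 3 1 10 8 6 4 2]
Card 10 is at position 6.

Answer: 6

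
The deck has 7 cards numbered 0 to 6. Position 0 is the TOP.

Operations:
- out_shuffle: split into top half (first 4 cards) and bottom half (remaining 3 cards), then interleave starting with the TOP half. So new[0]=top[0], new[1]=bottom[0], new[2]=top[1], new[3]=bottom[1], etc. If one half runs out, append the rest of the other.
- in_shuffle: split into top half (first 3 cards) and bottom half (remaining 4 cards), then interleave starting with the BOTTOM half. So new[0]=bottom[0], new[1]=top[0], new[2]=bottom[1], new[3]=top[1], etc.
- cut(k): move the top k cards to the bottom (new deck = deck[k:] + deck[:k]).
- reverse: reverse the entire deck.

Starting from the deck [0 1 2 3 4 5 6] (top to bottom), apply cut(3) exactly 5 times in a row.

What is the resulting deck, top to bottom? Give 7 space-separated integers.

After op 1 (cut(3)): [3 4 5 6 0 1 2]
After op 2 (cut(3)): [6 0 1 2 3 4 5]
After op 3 (cut(3)): [2 3 4 5 6 0 1]
After op 4 (cut(3)): [5 6 0 1 2 3 4]
After op 5 (cut(3)): [1 2 3 4 5 6 0]

Answer: 1 2 3 4 5 6 0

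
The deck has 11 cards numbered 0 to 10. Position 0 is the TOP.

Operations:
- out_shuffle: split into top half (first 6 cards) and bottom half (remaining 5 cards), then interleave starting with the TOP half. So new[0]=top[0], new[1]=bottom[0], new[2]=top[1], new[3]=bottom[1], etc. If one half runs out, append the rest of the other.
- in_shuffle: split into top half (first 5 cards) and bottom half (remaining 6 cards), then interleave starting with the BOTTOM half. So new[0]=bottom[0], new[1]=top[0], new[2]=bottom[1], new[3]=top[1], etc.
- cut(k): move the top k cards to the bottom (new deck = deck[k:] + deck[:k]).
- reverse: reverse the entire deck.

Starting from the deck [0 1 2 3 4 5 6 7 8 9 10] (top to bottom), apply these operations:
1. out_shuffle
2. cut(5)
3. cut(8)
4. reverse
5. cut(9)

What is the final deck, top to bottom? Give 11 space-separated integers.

Answer: 7 1 6 0 5 10 4 9 3 8 2

Derivation:
After op 1 (out_shuffle): [0 6 1 7 2 8 3 9 4 10 5]
After op 2 (cut(5)): [8 3 9 4 10 5 0 6 1 7 2]
After op 3 (cut(8)): [1 7 2 8 3 9 4 10 5 0 6]
After op 4 (reverse): [6 0 5 10 4 9 3 8 2 7 1]
After op 5 (cut(9)): [7 1 6 0 5 10 4 9 3 8 2]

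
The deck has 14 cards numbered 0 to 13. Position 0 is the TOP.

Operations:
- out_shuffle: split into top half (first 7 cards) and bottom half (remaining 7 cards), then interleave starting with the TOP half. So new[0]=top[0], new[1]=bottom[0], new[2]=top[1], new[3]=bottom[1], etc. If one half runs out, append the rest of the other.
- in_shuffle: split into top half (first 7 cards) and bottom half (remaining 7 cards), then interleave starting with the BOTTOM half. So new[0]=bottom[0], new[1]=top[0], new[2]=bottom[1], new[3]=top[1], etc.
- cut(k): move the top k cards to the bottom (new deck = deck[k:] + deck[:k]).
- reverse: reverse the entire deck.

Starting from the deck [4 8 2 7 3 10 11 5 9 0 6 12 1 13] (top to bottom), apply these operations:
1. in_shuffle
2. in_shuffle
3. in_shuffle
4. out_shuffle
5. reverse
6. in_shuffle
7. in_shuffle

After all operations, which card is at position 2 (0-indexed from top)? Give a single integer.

Answer: 7

Derivation:
After op 1 (in_shuffle): [5 4 9 8 0 2 6 7 12 3 1 10 13 11]
After op 2 (in_shuffle): [7 5 12 4 3 9 1 8 10 0 13 2 11 6]
After op 3 (in_shuffle): [8 7 10 5 0 12 13 4 2 3 11 9 6 1]
After op 4 (out_shuffle): [8 4 7 2 10 3 5 11 0 9 12 6 13 1]
After op 5 (reverse): [1 13 6 12 9 0 11 5 3 10 2 7 4 8]
After op 6 (in_shuffle): [5 1 3 13 10 6 2 12 7 9 4 0 8 11]
After op 7 (in_shuffle): [12 5 7 1 9 3 4 13 0 10 8 6 11 2]
Position 2: card 7.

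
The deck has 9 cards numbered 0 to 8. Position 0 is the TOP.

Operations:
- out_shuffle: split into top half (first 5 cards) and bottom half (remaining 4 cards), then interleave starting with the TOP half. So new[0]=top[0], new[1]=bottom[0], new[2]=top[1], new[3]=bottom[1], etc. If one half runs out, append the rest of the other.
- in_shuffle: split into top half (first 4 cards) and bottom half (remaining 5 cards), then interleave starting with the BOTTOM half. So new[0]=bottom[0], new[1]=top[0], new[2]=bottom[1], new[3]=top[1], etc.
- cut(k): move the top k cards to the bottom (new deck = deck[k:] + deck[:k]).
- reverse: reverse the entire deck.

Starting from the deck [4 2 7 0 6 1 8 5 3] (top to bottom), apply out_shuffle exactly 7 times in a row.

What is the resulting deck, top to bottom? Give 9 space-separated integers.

Answer: 4 1 2 8 7 5 0 3 6

Derivation:
After op 1 (out_shuffle): [4 1 2 8 7 5 0 3 6]
After op 2 (out_shuffle): [4 5 1 0 2 3 8 6 7]
After op 3 (out_shuffle): [4 3 5 8 1 6 0 7 2]
After op 4 (out_shuffle): [4 6 3 0 5 7 8 2 1]
After op 5 (out_shuffle): [4 7 6 8 3 2 0 1 5]
After op 6 (out_shuffle): [4 2 7 0 6 1 8 5 3]
After op 7 (out_shuffle): [4 1 2 8 7 5 0 3 6]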